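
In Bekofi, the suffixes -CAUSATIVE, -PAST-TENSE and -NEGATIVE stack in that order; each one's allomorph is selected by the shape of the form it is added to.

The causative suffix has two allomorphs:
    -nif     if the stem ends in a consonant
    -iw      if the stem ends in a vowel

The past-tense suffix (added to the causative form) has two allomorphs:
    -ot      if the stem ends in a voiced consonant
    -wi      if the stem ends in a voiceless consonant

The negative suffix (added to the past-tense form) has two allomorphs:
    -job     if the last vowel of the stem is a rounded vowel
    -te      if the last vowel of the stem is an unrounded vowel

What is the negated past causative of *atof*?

atofnifwite

*atof*: final sound = /f/, a consonant → -nif → *atofnif*.
The final consonant of the causative form *atofnif* is /f/, which is voiceless, so the past-tense suffix is -wi, giving *atofnifwi*.
Since the last vowel of the past-tense form *atofnifwi* is /i/ (an unrounded vowel), it takes -te, giving *atofnifwite*.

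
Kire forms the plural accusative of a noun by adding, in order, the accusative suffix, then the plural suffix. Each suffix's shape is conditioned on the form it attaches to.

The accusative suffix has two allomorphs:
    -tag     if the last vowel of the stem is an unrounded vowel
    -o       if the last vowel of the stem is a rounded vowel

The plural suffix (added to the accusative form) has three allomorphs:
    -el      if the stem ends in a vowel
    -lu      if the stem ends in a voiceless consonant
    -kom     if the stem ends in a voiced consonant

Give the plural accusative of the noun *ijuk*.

ijukoel

Since the last vowel of *ijuk* is /u/ (a rounded vowel), it takes -o, giving *ijuko*.
The final sound of the accusative form *ijuko* is /o/, which is a vowel, so the plural suffix is -el, giving *ijukoel*.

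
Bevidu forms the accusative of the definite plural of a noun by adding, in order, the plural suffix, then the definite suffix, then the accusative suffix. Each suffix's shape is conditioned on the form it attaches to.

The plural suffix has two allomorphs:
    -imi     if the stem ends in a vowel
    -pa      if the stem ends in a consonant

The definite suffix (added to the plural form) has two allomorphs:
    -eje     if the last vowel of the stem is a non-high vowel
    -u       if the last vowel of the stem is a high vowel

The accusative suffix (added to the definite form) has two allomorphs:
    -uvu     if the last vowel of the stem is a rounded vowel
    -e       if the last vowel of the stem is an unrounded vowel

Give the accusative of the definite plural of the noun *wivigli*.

Since the final sound of *wivigli* is /i/ (a vowel), it takes -imi, giving *wivigliimi*.
The last vowel of the plural form *wivigliimi* is /i/, which is a high vowel, so the definite suffix is -u, giving *wivigliimiu*.
Since the last vowel of the definite form *wivigliimiu* is /u/ (a rounded vowel), it takes -uvu, giving *wivigliimiuuvu*.

wivigliimiuuvu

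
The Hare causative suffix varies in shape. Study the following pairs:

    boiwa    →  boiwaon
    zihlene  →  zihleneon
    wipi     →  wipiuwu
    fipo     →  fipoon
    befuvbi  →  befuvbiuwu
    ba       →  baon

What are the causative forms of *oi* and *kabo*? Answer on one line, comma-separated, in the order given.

Looking at the last vowel of each stem: -uwu when the last vowel of the stem is a high vowel (*wipi*, *befuvbi*); -on when the last vowel of the stem is a non-high vowel (*boiwa*, *zihlene*, *fipo*, *ba*).
*oi* — last vowel /i/ (a high vowel) → -uwu → *oiuwu*.
*kabo*: last vowel = /o/, a non-high vowel → -on → *kaboon*.

oiuwu, kaboon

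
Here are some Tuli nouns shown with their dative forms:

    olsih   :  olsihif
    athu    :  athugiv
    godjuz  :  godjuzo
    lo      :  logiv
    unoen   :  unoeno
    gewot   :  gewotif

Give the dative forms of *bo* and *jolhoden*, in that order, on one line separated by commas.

bogiv, jolhodeno

The suffix is conditioned by the final sound: -if when the stem ends in a voiceless consonant (*olsih*, *gewot*); -o when the stem ends in a voiced consonant (*godjuz*, *unoen*); -giv when the stem ends in a vowel (*athu*, *lo*).
Since the final sound of *bo* is /o/ (a vowel), it takes -giv, giving *bogiv*.
Since the final sound of *jolhoden* is /n/ (a voiced consonant), it takes -o, giving *jolhodeno*.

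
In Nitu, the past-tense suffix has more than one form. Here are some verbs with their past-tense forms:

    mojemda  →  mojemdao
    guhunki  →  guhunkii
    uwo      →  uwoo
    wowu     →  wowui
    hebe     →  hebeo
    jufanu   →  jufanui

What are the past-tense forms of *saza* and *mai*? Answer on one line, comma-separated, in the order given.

The pattern is height harmony: -i when the last vowel of the stem is a high vowel (*guhunki*, *wowu*, *jufanu*); -o when the last vowel of the stem is a non-high vowel (*mojemda*, *uwo*, *hebe*).
Since the last vowel of *saza* is /a/ (a non-high vowel), it takes -o, giving *sazao*.
The last vowel of *mai* is /i/, which is a high vowel, so the suffix is -i, giving *maii*.

sazao, maii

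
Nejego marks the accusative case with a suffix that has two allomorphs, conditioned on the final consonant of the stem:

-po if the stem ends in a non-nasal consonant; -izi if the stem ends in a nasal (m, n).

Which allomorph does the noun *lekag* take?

Since the final consonant of *lekag* is /g/ (non-nasal), it takes -po.

-po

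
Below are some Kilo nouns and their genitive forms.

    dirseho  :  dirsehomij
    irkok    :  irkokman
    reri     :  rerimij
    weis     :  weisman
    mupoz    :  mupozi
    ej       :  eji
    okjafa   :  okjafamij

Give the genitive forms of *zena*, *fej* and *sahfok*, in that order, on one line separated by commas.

The alternation tracks the final sound of the stem — -man when the stem ends in a voiceless consonant (*irkok*, *weis*); -i when the stem ends in a voiced consonant (*mupoz*, *ej*); -mij when the stem ends in a vowel (*dirseho*, *reri*, *okjafa*).
*zena*: final sound = /a/, a vowel → -mij → *zenamij*.
Since the final sound of *fej* is /j/ (a voiced consonant), it takes -i, giving *feji*.
Since the final sound of *sahfok* is /k/ (a voiceless consonant), it takes -man, giving *sahfokman*.

zenamij, feji, sahfokman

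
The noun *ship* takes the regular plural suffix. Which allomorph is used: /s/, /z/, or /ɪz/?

/s/

The stem *ship* ends in a voiceless non-sibilant consonant.
The plural suffix surfaces as /ɪz/ after sibilants, /s/ after other voiceless consonants, and /z/ after other voiced sounds.
So the plural -s on *ship* is pronounced /s/.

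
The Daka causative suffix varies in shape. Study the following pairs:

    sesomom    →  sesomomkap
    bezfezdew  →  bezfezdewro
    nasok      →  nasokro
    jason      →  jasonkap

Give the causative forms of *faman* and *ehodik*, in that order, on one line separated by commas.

The alternation tracks the final consonant of the stem — -kap when the stem ends in a nasal (*sesomom*, *jason*); -ro when the stem ends in a non-nasal consonant (*bezfezdew*, *nasok*).
*faman*: final consonant = /n/, a nasal → -kap → *famankap*.
The final consonant of *ehodik* is /k/, which is non-nasal, so the suffix is -ro, giving *ehodikro*.

famankap, ehodikro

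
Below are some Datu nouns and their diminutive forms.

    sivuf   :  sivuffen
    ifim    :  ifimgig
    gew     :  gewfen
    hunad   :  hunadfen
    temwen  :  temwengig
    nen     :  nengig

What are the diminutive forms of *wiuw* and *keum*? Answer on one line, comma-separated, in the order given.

wiuwfen, keumgig

The suffix is conditioned by the final consonant: -gig when the stem ends in a nasal (*ifim*, *temwen*, *nen*); -fen when the stem ends in a non-nasal consonant (*sivuf*, *gew*, *hunad*).
The final consonant of *wiuw* is /w/, which is non-nasal, so the suffix is -fen, giving *wiuwfen*.
Since the final consonant of *keum* is /m/ (a nasal), it takes -gig, giving *keumgig*.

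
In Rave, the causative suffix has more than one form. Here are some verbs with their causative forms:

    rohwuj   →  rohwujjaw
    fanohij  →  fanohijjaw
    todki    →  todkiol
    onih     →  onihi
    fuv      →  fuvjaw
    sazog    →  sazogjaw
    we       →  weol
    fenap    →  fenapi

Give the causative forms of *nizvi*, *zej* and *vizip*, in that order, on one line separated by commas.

Looking at the final sound of each stem: -i when the stem ends in a voiceless consonant (*onih*, *fenap*); -jaw when the stem ends in a voiced consonant (*rohwuj*, *fanohij*, *fuv*, *sazog*); -ol when the stem ends in a vowel (*todki*, *we*).
*nizvi*: final sound = /i/, a vowel → -ol → *nizviol*.
*zej* — final sound /j/ (a voiced consonant) → -jaw → *zejjaw*.
*vizip* — final sound /p/ (a voiceless consonant) → -i → *vizipi*.

nizviol, zejjaw, vizipi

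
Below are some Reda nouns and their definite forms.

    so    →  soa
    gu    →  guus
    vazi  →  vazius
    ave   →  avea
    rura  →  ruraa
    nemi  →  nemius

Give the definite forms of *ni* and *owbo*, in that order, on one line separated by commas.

nius, owboa

The alternation tracks the last vowel of the stem — -us when the last vowel of the stem is a high vowel (*gu*, *vazi*, *nemi*); -a when the last vowel of the stem is a non-high vowel (*so*, *ave*, *rura*).
The last vowel of *ni* is /i/, which is a high vowel, so the suffix is -us, giving *nius*.
Since the last vowel of *owbo* is /o/ (a non-high vowel), it takes -a, giving *owboa*.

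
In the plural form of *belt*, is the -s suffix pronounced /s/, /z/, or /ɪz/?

The stem *belt* ends in a voiceless non-sibilant consonant.
The plural suffix surfaces as /ɪz/ after sibilants, /s/ after other voiceless consonants, and /z/ after other voiced sounds.
So the plural -s on *belt* is pronounced /s/.

/s/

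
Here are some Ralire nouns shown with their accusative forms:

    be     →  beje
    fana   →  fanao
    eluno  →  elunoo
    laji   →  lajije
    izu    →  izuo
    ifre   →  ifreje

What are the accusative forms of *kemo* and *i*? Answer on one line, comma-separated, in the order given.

The suffix is conditioned by the last vowel: -je when the last vowel of the stem is a front vowel (*be*, *laji*, *ifre*); -o when the last vowel of the stem is a back vowel (*fana*, *eluno*, *izu*).
*kemo* — last vowel /o/ (a back vowel) → -o → *kemoo*.
The last vowel of *i* is /i/, which is a front vowel, so the suffix is -je, giving *ije*.

kemoo, ije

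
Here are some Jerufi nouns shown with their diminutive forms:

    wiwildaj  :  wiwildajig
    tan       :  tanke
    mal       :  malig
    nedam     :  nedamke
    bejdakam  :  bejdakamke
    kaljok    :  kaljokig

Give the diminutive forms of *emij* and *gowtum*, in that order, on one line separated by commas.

The pattern is nasality of the final consonant: -ke when the stem ends in a nasal (*tan*, *nedam*, *bejdakam*); -ig when the stem ends in a non-nasal consonant (*wiwildaj*, *mal*, *kaljok*).
Since the final consonant of *emij* is /j/ (non-nasal), it takes -ig, giving *emijig*.
The final consonant of *gowtum* is /m/, which is a nasal, so the suffix is -ke, giving *gowtumke*.

emijig, gowtumke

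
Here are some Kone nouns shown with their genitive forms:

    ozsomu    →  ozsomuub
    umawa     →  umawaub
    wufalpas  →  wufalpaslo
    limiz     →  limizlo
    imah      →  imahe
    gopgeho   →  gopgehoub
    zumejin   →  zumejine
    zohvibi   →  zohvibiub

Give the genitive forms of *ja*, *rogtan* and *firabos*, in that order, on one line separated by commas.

jaub, rogtane, firaboslo

The suffix is conditioned by the final sound: -lo when the stem ends in a sibilant (*wufalpas*, *limiz*); -e when the stem ends in a non-sibilant consonant (*imah*, *zumejin*); -ub when the stem ends in a vowel (*ozsomu*, *umawa*, *gopgeho*, *zohvibi*).
*ja*: final sound = /a/, a vowel → -ub → *jaub*.
Since the final sound of *rogtan* is /n/ (a non-sibilant consonant), it takes -e, giving *rogtane*.
Since the final sound of *firabos* is /s/ (a sibilant), it takes -lo, giving *firaboslo*.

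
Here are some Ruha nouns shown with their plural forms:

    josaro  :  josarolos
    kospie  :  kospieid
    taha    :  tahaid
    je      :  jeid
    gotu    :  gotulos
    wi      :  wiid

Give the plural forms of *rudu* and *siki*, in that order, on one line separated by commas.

rudulos, sikiid

The pattern is rounding harmony: -los when the last vowel of the stem is a rounded vowel (*josaro*, *gotu*); -id when the last vowel of the stem is an unrounded vowel (*kospie*, *taha*, *je*, *wi*).
*rudu* — last vowel /u/ (a rounded vowel) → -los → *rudulos*.
The last vowel of *siki* is /i/, which is an unrounded vowel, so the suffix is -id, giving *sikiid*.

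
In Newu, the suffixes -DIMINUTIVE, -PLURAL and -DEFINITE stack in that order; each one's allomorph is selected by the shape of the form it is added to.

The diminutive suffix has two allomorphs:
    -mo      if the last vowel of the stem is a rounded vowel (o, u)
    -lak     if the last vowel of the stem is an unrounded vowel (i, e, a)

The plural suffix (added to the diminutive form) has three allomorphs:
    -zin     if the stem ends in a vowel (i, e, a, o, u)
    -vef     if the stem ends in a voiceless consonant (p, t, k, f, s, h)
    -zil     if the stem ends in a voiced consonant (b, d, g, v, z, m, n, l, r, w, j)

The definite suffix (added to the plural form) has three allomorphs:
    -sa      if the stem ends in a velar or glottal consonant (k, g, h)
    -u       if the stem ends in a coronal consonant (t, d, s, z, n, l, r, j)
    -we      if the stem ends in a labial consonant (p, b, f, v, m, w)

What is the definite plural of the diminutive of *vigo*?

vigomozinu

*vigo*: last vowel = /o/, a rounded vowel → -mo → *vigomo*.
The final sound of the diminutive form *vigomo* is /o/, which is a vowel, so the plural suffix is -zin, giving *vigomozin*.
The plural form *vigomozin*: final consonant = /n/, coronal → -u → *vigomozinu*.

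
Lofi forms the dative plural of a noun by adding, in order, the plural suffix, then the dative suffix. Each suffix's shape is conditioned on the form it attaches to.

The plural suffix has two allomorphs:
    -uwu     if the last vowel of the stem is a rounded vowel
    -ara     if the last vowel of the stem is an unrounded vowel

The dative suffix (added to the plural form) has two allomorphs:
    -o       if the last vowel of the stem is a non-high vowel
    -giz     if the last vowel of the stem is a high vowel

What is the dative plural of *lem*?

*lem*: last vowel = /e/, an unrounded vowel → -ara → *lemara*.
The plural form *lemara*: last vowel = /a/, a non-high vowel → -o → *lemarao*.

lemarao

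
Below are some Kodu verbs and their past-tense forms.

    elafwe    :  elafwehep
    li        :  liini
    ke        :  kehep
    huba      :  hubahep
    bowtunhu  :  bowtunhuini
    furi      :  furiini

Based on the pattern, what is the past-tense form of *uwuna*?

The suffix is conditioned by the last vowel: -ini when the last vowel of the stem is a high vowel (*li*, *bowtunhu*, *furi*); -hep when the last vowel of the stem is a non-high vowel (*elafwe*, *ke*, *huba*).
Since the last vowel of *uwuna* is /a/ (a non-high vowel), it takes -hep, giving *uwunahep*.

uwunahep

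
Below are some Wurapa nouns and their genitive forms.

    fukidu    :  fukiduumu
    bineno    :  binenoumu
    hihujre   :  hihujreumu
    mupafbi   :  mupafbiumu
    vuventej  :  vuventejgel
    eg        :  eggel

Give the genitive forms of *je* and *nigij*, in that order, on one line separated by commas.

Looking at the final sound of each stem: -gel when the stem ends in a consonant (*vuventej*, *eg*); -umu when the stem ends in a vowel (*fukidu*, *bineno*, *hihujre*, *mupafbi*).
*je*: final sound = /e/, a vowel → -umu → *jeumu*.
*nigij*: final sound = /j/, a consonant → -gel → *nigijgel*.

jeumu, nigijgel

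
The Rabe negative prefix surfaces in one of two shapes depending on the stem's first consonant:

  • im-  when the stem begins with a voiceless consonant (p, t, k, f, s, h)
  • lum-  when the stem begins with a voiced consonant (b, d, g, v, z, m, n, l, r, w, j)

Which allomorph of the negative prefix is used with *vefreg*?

lum-

The first consonant of *vefreg* is /v/, which is voiced, so the prefix is lum-.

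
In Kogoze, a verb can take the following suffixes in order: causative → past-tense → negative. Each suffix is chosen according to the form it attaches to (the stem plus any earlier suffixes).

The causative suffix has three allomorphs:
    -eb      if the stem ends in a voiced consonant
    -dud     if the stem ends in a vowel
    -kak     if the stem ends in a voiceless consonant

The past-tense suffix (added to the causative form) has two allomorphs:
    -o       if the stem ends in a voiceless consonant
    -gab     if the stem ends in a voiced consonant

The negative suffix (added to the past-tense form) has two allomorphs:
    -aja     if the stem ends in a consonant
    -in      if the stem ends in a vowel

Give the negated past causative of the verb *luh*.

luhkakoin

*luh* — final sound /h/ (a voiceless consonant) → -kak → *luhkak*.
Since the final consonant of the causative form *luhkak* is /k/ (voiceless), it takes -o, giving *luhkako*.
The past-tense form *luhkako*: final sound = /o/, a vowel → -in → *luhkakoin*.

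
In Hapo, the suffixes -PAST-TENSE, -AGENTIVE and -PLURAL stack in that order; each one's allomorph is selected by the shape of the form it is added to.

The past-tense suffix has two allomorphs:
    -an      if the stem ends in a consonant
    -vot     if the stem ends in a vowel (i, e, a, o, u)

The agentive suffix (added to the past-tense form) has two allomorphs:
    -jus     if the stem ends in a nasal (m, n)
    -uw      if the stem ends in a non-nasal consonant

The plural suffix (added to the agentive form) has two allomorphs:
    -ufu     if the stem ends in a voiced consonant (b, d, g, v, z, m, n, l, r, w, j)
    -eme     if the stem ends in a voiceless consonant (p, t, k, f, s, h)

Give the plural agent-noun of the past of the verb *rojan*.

rojananjuseme

*rojan*: final sound = /n/, a consonant → -an → *rojanan*.
The final consonant of the past-tense form *rojanan* is /n/, which is a nasal, so the agentive suffix is -jus, giving *rojananjus*.
The agentive form *rojananjus* — final consonant /s/ (voiceless) → -eme → *rojananjuseme*.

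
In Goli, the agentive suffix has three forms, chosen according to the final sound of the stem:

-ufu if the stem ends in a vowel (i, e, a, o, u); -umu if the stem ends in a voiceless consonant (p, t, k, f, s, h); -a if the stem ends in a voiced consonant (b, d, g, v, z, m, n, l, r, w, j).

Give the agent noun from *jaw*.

*jaw*: final sound = /w/, a voiced consonant → -a → *jawa*.

jawa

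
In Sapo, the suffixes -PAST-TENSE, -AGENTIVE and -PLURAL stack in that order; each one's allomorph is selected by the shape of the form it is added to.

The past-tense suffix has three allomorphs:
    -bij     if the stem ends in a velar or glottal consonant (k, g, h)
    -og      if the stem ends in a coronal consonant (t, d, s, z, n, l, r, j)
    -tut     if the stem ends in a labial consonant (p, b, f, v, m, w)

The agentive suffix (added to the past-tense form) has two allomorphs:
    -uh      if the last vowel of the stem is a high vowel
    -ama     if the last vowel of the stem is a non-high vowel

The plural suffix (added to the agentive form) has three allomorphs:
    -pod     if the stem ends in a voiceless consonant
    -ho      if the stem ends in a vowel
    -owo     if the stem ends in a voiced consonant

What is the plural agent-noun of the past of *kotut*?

*kotut*: final consonant = /t/, coronal → -og → *kotutog*.
The past-tense form *kotutog* — last vowel /o/ (a non-high vowel) → -ama → *kotutogama*.
The final sound of the agentive form *kotutogama* is /a/, which is a vowel, so the plural suffix is -ho, giving *kotutogamaho*.

kotutogamaho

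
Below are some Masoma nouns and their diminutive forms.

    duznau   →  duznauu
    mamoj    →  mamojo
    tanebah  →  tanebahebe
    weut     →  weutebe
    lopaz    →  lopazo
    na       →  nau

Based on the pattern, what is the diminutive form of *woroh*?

worohebe

The suffix is conditioned by the final sound: -ebe when the stem ends in a voiceless consonant (*tanebah*, *weut*); -o when the stem ends in a voiced consonant (*mamoj*, *lopaz*); -u when the stem ends in a vowel (*duznau*, *na*).
*woroh*: final sound = /h/, a voiceless consonant → -ebe → *worohebe*.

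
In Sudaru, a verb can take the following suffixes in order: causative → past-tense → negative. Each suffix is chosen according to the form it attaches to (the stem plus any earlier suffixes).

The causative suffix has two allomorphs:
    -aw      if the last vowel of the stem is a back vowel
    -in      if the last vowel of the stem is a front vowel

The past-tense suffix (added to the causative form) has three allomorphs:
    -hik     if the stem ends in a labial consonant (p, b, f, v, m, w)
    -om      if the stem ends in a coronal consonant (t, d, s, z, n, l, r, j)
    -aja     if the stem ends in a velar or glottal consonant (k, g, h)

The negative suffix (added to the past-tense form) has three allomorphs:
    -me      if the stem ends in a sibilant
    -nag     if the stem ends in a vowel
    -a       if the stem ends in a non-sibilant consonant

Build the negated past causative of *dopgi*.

dopgiinoma

*dopgi*: last vowel = /i/, a front vowel → -in → *dopgiin*.
The final consonant of the causative form *dopgiin* is /n/, which is coronal, so the past-tense suffix is -om, giving *dopgiinom*.
The past-tense form *dopgiinom*: final sound = /m/, a non-sibilant consonant → -a → *dopgiinoma*.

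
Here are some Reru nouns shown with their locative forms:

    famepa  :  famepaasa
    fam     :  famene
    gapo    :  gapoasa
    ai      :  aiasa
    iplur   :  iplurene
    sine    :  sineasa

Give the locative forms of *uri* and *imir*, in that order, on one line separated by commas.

The pattern is consonant vs. vowel: -ene when the stem ends in a consonant (*fam*, *iplur*); -asa when the stem ends in a vowel (*famepa*, *gapo*, *ai*, *sine*).
*uri* — final sound /i/ (a vowel) → -asa → *uriasa*.
Since the final sound of *imir* is /r/ (a consonant), it takes -ene, giving *imirene*.

uriasa, imirene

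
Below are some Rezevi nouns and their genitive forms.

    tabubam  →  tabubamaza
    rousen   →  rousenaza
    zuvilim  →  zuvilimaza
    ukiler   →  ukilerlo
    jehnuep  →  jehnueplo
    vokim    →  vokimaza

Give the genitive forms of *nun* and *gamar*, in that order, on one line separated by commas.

nunaza, gamarlo

Looking at the final consonant of each stem: -aza when the stem ends in a nasal (*tabubam*, *rousen*, *zuvilim*, *vokim*); -lo when the stem ends in a non-nasal consonant (*ukiler*, *jehnuep*).
*nun*: final consonant = /n/, a nasal → -aza → *nunaza*.
*gamar*: final consonant = /r/, non-nasal → -lo → *gamarlo*.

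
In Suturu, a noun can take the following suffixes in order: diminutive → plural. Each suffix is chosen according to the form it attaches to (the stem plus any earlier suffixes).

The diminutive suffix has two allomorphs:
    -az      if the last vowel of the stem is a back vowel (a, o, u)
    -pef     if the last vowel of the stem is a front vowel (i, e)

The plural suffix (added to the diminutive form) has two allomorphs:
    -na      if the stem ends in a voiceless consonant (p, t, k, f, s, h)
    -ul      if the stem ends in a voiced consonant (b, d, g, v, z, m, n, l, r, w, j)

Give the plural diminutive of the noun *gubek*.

*gubek*: last vowel = /e/, a front vowel → -pef → *gubekpef*.
The diminutive form *gubekpef*: final consonant = /f/, voiceless → -na → *gubekpefna*.

gubekpefna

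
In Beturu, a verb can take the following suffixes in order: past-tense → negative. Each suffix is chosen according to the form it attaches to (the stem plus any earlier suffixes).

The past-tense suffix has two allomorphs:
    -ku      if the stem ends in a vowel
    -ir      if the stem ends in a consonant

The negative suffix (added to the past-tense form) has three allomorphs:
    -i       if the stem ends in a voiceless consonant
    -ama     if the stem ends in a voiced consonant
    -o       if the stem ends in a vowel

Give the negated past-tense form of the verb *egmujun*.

egmujunirama

The final sound of *egmujun* is /n/, which is a consonant, so the past-tense suffix is -ir, giving *egmujunir*.
The final sound of the past-tense form *egmujunir* is /r/, which is a voiced consonant, so the negative suffix is -ama, giving *egmujunirama*.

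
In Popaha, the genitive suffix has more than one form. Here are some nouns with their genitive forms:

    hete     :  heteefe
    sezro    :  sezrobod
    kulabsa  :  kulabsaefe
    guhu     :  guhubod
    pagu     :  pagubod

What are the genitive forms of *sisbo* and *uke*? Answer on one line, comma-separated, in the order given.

sisbobod, ukeefe

The pattern is rounding harmony: -bod when the last vowel of the stem is a rounded vowel (*sezro*, *guhu*, *pagu*); -efe when the last vowel of the stem is an unrounded vowel (*hete*, *kulabsa*).
The last vowel of *sisbo* is /o/, which is a rounded vowel, so the suffix is -bod, giving *sisbobod*.
*uke* — last vowel /e/ (an unrounded vowel) → -efe → *ukeefe*.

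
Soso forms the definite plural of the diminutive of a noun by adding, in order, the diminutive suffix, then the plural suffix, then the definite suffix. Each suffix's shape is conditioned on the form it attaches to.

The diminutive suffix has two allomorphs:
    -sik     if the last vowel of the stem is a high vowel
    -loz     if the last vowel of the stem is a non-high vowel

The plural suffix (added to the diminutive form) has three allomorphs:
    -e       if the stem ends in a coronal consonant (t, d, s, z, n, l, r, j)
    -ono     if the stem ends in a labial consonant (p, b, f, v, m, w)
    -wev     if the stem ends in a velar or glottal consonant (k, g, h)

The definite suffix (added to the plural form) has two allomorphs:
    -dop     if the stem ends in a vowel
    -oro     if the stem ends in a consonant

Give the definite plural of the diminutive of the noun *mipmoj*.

*mipmoj*: last vowel = /o/, a non-high vowel → -loz → *mipmojloz*.
The diminutive form *mipmojloz* — final consonant /z/ (coronal) → -e → *mipmojloze*.
Since the final sound of the plural form *mipmojloze* is /e/ (a vowel), it takes -dop, giving *mipmojlozedop*.

mipmojlozedop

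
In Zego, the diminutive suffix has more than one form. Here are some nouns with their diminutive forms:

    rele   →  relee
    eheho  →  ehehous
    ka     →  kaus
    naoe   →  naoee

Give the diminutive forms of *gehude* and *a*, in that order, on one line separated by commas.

The alternation tracks the last vowel of the stem — -e when the last vowel of the stem is a front vowel (*rele*, *naoe*); -us when the last vowel of the stem is a back vowel (*eheho*, *ka*).
The last vowel of *gehude* is /e/, which is a front vowel, so the suffix is -e, giving *gehudee*.
*a*: last vowel = /a/, a back vowel → -us → *aus*.

gehudee, aus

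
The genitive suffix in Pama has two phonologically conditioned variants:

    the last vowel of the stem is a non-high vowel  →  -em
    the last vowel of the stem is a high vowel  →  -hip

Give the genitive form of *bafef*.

bafefem

Since the last vowel of *bafef* is /e/ (a non-high vowel), it takes -em, giving *bafefem*.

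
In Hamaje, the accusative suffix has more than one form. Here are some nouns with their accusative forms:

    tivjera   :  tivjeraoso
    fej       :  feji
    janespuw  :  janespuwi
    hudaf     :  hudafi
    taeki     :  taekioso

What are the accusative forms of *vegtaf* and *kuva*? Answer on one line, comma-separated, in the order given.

vegtafi, kuvaoso

The alternation tracks the final sound of the stem — -i when the stem ends in a consonant (*fej*, *janespuw*, *hudaf*); -oso when the stem ends in a vowel (*tivjera*, *taeki*).
*vegtaf*: final sound = /f/, a consonant → -i → *vegtafi*.
Since the final sound of *kuva* is /a/ (a vowel), it takes -oso, giving *kuvaoso*.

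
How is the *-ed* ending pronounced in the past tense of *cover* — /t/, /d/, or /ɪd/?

The stem *cover* ends in a voiced sound other than /d/.
The -ed suffix is realized as /ɪd/ after /t, d/; as /t/ after other voiceless consonants; and as /d/ after other voiced sounds.
So -ed on *cover* is pronounced /d/.

/d/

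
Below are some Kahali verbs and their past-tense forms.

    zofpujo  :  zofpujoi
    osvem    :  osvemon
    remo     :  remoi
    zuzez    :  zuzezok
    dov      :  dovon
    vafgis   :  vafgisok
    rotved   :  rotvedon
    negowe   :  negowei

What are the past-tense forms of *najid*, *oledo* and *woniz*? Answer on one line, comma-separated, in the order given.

Looking at the final sound of each stem: -ok when the stem ends in a sibilant (*zuzez*, *vafgis*); -on when the stem ends in a non-sibilant consonant (*osvem*, *dov*, *rotved*); -i when the stem ends in a vowel (*zofpujo*, *remo*, *negowe*).
*najid*: final sound = /d/, a non-sibilant consonant → -on → *najidon*.
Since the final sound of *oledo* is /o/ (a vowel), it takes -i, giving *oledoi*.
Since the final sound of *woniz* is /z/ (a sibilant), it takes -ok, giving *wonizok*.

najidon, oledoi, wonizok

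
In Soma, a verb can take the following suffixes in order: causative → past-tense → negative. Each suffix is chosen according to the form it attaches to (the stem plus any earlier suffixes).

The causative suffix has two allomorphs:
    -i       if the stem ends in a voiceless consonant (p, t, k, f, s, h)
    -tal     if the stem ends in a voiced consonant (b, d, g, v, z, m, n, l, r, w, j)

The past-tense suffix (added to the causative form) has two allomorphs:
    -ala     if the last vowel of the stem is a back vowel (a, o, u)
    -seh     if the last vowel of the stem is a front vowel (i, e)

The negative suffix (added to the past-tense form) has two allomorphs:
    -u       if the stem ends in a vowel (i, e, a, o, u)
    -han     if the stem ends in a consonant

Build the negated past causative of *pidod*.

pidodtalalau

The final consonant of *pidod* is /d/, which is voiced, so the causative suffix is -tal, giving *pidodtal*.
The last vowel of the causative form *pidodtal* is /a/, which is a back vowel, so the past-tense suffix is -ala, giving *pidodtalala*.
Since the final sound of the past-tense form *pidodtalala* is /a/ (a vowel), it takes -u, giving *pidodtalalau*.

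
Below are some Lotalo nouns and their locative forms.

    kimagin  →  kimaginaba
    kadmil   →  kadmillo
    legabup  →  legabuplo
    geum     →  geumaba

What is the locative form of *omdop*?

Looking at the final consonant of each stem: -aba when the stem ends in a nasal (*kimagin*, *geum*); -lo when the stem ends in a non-nasal consonant (*kadmil*, *legabup*).
Since the final consonant of *omdop* is /p/ (non-nasal), it takes -lo, giving *omdoplo*.

omdoplo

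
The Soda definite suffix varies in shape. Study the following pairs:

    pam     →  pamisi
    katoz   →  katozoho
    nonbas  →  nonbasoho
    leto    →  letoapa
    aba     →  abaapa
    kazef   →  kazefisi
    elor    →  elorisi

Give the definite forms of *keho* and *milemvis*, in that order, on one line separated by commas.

kehoapa, milemvisoho

The suffix is conditioned by the final sound: -oho when the stem ends in a sibilant (*katoz*, *nonbas*); -isi when the stem ends in a non-sibilant consonant (*pam*, *kazef*, *elor*); -apa when the stem ends in a vowel (*leto*, *aba*).
Since the final sound of *keho* is /o/ (a vowel), it takes -apa, giving *kehoapa*.
*milemvis*: final sound = /s/, a sibilant → -oho → *milemvisoho*.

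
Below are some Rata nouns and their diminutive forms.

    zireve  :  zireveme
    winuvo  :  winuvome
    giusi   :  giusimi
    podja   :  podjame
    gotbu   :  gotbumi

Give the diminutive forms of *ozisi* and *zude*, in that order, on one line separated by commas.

The suffix is conditioned by the last vowel: -mi when the last vowel of the stem is a high vowel (*giusi*, *gotbu*); -me when the last vowel of the stem is a non-high vowel (*zireve*, *winuvo*, *podja*).
*ozisi*: last vowel = /i/, a high vowel → -mi → *ozisimi*.
The last vowel of *zude* is /e/, which is a non-high vowel, so the suffix is -me, giving *zudeme*.

ozisimi, zudeme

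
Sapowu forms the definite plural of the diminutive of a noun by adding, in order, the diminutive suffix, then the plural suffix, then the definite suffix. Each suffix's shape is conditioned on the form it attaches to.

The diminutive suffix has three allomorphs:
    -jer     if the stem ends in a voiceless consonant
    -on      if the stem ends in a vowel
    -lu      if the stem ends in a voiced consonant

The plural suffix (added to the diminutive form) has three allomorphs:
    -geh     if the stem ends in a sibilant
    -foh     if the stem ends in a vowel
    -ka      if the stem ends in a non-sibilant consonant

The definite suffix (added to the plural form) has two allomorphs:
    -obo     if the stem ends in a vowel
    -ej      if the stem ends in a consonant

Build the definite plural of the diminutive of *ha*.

Since the final sound of *ha* is /a/ (a vowel), it takes -on, giving *haon*.
The diminutive form *haon* — final sound /n/ (a non-sibilant consonant) → -ka → *haonka*.
The plural form *haonka*: final sound = /a/, a vowel → -obo → *haonkaobo*.

haonkaobo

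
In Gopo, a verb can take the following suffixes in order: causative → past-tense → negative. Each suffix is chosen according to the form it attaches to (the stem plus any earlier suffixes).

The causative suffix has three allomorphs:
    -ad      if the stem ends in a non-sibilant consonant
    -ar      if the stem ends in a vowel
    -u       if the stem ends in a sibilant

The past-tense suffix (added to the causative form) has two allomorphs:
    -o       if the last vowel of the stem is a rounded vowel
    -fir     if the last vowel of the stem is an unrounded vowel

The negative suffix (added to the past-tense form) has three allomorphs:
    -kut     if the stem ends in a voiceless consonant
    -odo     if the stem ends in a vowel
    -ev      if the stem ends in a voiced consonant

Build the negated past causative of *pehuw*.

Since the final sound of *pehuw* is /w/ (a non-sibilant consonant), it takes -ad, giving *pehuwad*.
Since the last vowel of the causative form *pehuwad* is /a/ (an unrounded vowel), it takes -fir, giving *pehuwadfir*.
The past-tense form *pehuwadfir*: final sound = /r/, a voiced consonant → -ev → *pehuwadfirev*.

pehuwadfirev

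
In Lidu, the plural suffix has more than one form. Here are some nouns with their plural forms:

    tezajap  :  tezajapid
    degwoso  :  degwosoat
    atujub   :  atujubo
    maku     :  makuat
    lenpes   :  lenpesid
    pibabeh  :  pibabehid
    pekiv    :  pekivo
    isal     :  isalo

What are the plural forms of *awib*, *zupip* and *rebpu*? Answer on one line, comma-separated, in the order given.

awibo, zupipid, rebpuat

Looking at the final sound of each stem: -id when the stem ends in a voiceless consonant (*tezajap*, *lenpes*, *pibabeh*); -o when the stem ends in a voiced consonant (*atujub*, *pekiv*, *isal*); -at when the stem ends in a vowel (*degwoso*, *maku*).
The final sound of *awib* is /b/, which is a voiced consonant, so the suffix is -o, giving *awibo*.
*zupip*: final sound = /p/, a voiceless consonant → -id → *zupipid*.
The final sound of *rebpu* is /u/, which is a vowel, so the suffix is -at, giving *rebpuat*.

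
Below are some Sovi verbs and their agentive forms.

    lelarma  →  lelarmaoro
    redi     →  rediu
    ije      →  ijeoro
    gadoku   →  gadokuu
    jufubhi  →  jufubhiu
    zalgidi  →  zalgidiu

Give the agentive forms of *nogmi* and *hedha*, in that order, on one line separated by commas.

nogmiu, hedhaoro

The pattern is height harmony: -u when the last vowel of the stem is a high vowel (*redi*, *gadoku*, *jufubhi*, *zalgidi*); -oro when the last vowel of the stem is a non-high vowel (*lelarma*, *ije*).
The last vowel of *nogmi* is /i/, which is a high vowel, so the suffix is -u, giving *nogmiu*.
The last vowel of *hedha* is /a/, which is a non-high vowel, so the suffix is -oro, giving *hedhaoro*.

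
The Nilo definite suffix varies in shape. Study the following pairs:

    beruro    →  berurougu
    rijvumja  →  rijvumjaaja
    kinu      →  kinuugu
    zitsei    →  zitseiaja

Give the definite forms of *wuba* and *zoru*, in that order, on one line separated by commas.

The alternation tracks the last vowel of the stem — -ugu when the last vowel of the stem is a rounded vowel (*beruro*, *kinu*); -aja when the last vowel of the stem is an unrounded vowel (*rijvumja*, *zitsei*).
Since the last vowel of *wuba* is /a/ (an unrounded vowel), it takes -aja, giving *wubaaja*.
*zoru*: last vowel = /u/, a rounded vowel → -ugu → *zoruugu*.

wubaaja, zoruugu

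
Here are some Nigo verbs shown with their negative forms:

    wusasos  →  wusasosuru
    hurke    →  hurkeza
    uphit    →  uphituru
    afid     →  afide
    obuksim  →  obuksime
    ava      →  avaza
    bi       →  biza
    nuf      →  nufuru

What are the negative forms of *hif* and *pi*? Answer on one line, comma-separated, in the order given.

Looking at the final sound of each stem: -uru when the stem ends in a voiceless consonant (*wusasos*, *uphit*, *nuf*); -e when the stem ends in a voiced consonant (*afid*, *obuksim*); -za when the stem ends in a vowel (*hurke*, *ava*, *bi*).
The final sound of *hif* is /f/, which is a voiceless consonant, so the suffix is -uru, giving *hifuru*.
*pi* — final sound /i/ (a vowel) → -za → *piza*.

hifuru, piza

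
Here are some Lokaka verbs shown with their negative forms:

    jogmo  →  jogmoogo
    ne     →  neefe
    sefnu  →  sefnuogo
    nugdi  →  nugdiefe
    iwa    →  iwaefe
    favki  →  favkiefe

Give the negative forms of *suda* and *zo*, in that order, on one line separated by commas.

sudaefe, zoogo

The alternation tracks the last vowel of the stem — -ogo when the last vowel of the stem is a rounded vowel (*jogmo*, *sefnu*); -efe when the last vowel of the stem is an unrounded vowel (*ne*, *nugdi*, *iwa*, *favki*).
*suda* — last vowel /a/ (an unrounded vowel) → -efe → *sudaefe*.
*zo*: last vowel = /o/, a rounded vowel → -ogo → *zoogo*.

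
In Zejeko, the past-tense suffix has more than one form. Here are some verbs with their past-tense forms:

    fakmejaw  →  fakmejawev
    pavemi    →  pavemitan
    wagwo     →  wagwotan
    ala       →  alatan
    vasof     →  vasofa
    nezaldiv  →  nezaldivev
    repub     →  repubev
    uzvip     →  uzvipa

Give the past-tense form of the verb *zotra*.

The alternation tracks the final sound of the stem — -a when the stem ends in a voiceless consonant (*vasof*, *uzvip*); -ev when the stem ends in a voiced consonant (*fakmejaw*, *nezaldiv*, *repub*); -tan when the stem ends in a vowel (*pavemi*, *wagwo*, *ala*).
*zotra*: final sound = /a/, a vowel → -tan → *zotratan*.

zotratan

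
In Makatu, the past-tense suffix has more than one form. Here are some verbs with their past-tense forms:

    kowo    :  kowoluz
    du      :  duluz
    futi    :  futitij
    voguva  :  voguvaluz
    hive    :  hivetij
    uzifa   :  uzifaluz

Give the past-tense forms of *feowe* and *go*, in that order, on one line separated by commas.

feowetij, goluz

The pattern is front/back vowel harmony: -tij when the last vowel of the stem is a front vowel (*futi*, *hive*); -luz when the last vowel of the stem is a back vowel (*kowo*, *du*, *voguva*, *uzifa*).
*feowe* — last vowel /e/ (a front vowel) → -tij → *feowetij*.
The last vowel of *go* is /o/, which is a back vowel, so the suffix is -luz, giving *goluz*.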